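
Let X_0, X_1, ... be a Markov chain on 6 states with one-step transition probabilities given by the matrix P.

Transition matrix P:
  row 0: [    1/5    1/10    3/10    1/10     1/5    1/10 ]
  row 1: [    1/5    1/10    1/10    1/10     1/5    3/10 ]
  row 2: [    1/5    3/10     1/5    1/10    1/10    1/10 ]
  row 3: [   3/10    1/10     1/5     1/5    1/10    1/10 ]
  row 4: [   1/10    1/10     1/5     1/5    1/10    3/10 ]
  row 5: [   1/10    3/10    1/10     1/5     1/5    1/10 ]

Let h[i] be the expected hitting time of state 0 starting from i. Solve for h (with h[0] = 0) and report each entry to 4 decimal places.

h = [0.0000, 5.5711, 5.4351, 4.8010, 5.9952, 5.9712]

First-step conditioning: h[0] = 0; for i ≠ 0, h[i] = 1 + Σ_k P[i][k]·h[k].
  h[1] = 1 + 1/10·h[1] + 1/10·h[2] + 1/10·h[3] + 1/5·h[4] + 3/10·h[5]
  h[2] = 1 + 3/10·h[1] + 1/5·h[2] + 1/10·h[3] + 1/10·h[4] + 1/10·h[5]
  h[3] = 1 + 1/10·h[1] + 1/5·h[2] + 1/5·h[3] + 1/10·h[4] + 1/10·h[5]
  h[4] = 1 + 1/10·h[1] + 1/5·h[2] + 1/5·h[3] + 1/10·h[4] + 3/10·h[5]
  h[5] = 1 + 3/10·h[1] + 1/10·h[2] + 1/5·h[3] + 1/5·h[4] + 1/10·h[5]
Solving the 5×5 linear system over states ≠ 0 gives exactly h = [0, 27850/4999, 27170/4999, 24000/4999, 29970/4999, 29850/4999] (h[0] = 0 is the target).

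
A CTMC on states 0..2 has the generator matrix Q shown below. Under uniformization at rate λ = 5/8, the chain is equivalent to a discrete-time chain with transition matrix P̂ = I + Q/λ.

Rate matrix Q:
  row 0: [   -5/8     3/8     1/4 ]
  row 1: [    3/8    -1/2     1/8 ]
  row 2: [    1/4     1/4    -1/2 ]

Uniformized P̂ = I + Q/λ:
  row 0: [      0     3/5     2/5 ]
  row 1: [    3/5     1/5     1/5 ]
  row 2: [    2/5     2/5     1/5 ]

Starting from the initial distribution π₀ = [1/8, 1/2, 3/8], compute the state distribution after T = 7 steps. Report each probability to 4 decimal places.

t=0: π = [0.1250, 0.5000, 0.3750]
t=1: π = [0.4500, 0.3250, 0.2250]
t=2: π = [0.2850, 0.4250, 0.2900]
t=3: π = [0.3710, 0.3720, 0.2570]
t=4: π = [0.3260, 0.3998, 0.2742]
t=5: π = [0.3496, 0.3852, 0.2652]
t=6: π = [0.3372, 0.3929, 0.2699]
t=7: π = [0.3437, 0.3889, 0.2674]

π = [0.3437, 0.3889, 0.2674]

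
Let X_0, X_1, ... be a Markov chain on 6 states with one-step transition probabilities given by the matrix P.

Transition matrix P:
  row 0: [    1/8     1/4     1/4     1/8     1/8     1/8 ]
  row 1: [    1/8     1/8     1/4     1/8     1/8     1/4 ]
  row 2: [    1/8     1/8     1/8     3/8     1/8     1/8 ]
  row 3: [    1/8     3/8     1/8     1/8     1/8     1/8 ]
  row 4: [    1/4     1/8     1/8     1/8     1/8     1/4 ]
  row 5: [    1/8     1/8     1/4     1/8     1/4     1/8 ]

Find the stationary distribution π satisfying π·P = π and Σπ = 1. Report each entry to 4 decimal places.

Balance equations π_j = Σ_i π_i·P[i][j]:
  π_0 = 1/8·π_0 + 1/8·π_1 + 1/8·π_2 + 1/8·π_3 + 1/4·π_4 + 1/8·π_5
  π_1 = 1/4·π_0 + 1/8·π_1 + 1/8·π_2 + 3/8·π_3 + 1/8·π_4 + 1/8·π_5
  π_2 = 1/4·π_0 + 1/4·π_1 + 1/8·π_2 + 1/8·π_3 + 1/8·π_4 + 1/4·π_5
  π_3 = 1/8·π_0 + 1/8·π_1 + 3/8·π_2 + 1/8·π_3 + 1/8·π_4 + 1/8·π_5
  π_4 = 1/8·π_0 + 1/8·π_1 + 1/8·π_2 + 1/8·π_3 + 1/8·π_4 + 1/4·π_5
  normalize: π_0 + π_1 + π_2 + π_3 + π_4 + π_5 = 1
Solving the linear system gives exactly π = [3052/21309, 1320/7103, 7967/42618, 7319/42618, 3107/21309, 3547/21309].

π = [0.1432, 0.1858, 0.1869, 0.1717, 0.1458, 0.1665]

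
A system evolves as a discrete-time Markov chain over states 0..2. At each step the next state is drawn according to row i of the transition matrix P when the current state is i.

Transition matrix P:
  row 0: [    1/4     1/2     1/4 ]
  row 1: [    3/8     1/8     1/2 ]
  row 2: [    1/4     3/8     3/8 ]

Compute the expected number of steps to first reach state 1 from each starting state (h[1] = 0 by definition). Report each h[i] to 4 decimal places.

First-step conditioning: h[1] = 0; for i ≠ 1, h[i] = 1 + Σ_k P[i][k]·h[k].
  h[0] = 1 + 1/4·h[0] + 1/4·h[2]
  h[2] = 1 + 1/4·h[0] + 3/8·h[2]
Solving the 2×2 linear system over states ≠ 1 gives exactly h = [28/13, 0, 32/13] (h[1] = 0 is the target).

h = [2.1538, 0.0000, 2.4615]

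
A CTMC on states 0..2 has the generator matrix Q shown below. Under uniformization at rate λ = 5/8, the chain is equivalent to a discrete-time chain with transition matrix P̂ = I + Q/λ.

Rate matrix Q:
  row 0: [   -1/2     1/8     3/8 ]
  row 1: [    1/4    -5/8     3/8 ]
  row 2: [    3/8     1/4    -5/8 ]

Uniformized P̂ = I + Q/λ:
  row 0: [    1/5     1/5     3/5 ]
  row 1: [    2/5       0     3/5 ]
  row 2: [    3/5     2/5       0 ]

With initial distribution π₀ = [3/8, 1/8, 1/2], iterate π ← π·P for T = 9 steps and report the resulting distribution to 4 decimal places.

π = [0.3965, 0.2298, 0.3737]

t=0: π = [0.3750, 0.1250, 0.5000]
t=1: π = [0.4250, 0.2750, 0.3000]
t=2: π = [0.3750, 0.2050, 0.4200]
t=3: π = [0.4090, 0.2430, 0.3480]
t=4: π = [0.3878, 0.2210, 0.3912]
t=5: π = [0.4007, 0.2340, 0.3653]
t=6: π = [0.3929, 0.2262, 0.3808]
t=7: π = [0.3976, 0.2309, 0.3715]
t=8: π = [0.3948, 0.2281, 0.3771]
t=9: π = [0.3965, 0.2298, 0.3737]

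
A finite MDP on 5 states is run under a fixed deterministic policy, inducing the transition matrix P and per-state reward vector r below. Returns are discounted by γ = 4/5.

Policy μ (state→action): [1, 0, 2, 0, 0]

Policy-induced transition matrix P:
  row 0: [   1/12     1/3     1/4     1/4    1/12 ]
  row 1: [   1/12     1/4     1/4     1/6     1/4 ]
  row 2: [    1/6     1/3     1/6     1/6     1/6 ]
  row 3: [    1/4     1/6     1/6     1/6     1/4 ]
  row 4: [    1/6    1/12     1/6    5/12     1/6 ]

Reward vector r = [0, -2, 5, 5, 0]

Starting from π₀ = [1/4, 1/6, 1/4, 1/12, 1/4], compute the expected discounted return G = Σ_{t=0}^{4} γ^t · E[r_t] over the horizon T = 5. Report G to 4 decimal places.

G = 5.3398

t=0: π = [0.2500, 0.1667, 0.2500, 0.0833, 0.2500], E[r] = 1.3333, γ^t·E[r] = 1.333333, running G = 1.333333
t=1: π = [0.1389, 0.2431, 0.2014, 0.2500, 0.1667], E[r] = 1.7708, γ^t·E[r] = 1.416667, running G = 2.750000
t=2: π = [0.1557, 0.2297, 0.1985, 0.2199, 0.1962], E[r] = 1.6325, γ^t·E[r] = 1.044815, running G = 3.794815
t=3: π = [0.1529, 0.2285, 0.1988, 0.2287, 0.1912], E[r] = 1.6804, γ^t·E[r] = 0.860346, running G = 4.655160
t=4: π = [0.1539, 0.2284, 0.1984, 0.2272, 0.1920], E[r] = 1.6714, γ^t·E[r] = 0.684626, running G = 5.339786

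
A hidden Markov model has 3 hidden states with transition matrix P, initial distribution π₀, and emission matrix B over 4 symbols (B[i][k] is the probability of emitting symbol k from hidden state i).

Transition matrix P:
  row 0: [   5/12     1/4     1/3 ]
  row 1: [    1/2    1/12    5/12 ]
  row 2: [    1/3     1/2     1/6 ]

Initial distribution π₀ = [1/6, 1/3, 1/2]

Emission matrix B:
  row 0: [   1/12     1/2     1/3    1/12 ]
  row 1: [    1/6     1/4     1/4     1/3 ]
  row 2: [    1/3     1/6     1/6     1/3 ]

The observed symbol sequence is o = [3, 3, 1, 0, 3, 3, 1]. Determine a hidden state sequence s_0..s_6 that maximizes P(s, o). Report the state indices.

t=0: δ = [1.389e-02, 1.111e-01, 1.667e-01]  (obs o_0=3)
t=1: δ = [4.630e-03, 2.778e-02, 1.543e-02]  ψ = [1, 2, 1]  (obs o_1=3)
t=2: δ = [6.944e-03, 1.929e-03, 1.929e-03]  ψ = [1, 2, 1]  (obs o_2=1)
t=3: δ = [2.411e-04, 2.894e-04, 7.716e-04]  ψ = [0, 0, 0]  (obs o_3=0)
t=4: δ = [2.143e-05, 1.286e-04, 4.287e-05]  ψ = [2, 2, 2]  (obs o_4=3)
t=5: δ = [5.358e-06, 7.144e-06, 1.786e-05]  ψ = [1, 2, 1]  (obs o_5=3)
t=6: δ = [2.977e-06, 2.233e-06, 4.961e-07]  ψ = [2, 2, 1]  (obs o_6=1)
backtrack: best end state = 0; path = [2, 1, 0, 2, 1, 2, 0]

path = [2, 1, 0, 2, 1, 2, 0]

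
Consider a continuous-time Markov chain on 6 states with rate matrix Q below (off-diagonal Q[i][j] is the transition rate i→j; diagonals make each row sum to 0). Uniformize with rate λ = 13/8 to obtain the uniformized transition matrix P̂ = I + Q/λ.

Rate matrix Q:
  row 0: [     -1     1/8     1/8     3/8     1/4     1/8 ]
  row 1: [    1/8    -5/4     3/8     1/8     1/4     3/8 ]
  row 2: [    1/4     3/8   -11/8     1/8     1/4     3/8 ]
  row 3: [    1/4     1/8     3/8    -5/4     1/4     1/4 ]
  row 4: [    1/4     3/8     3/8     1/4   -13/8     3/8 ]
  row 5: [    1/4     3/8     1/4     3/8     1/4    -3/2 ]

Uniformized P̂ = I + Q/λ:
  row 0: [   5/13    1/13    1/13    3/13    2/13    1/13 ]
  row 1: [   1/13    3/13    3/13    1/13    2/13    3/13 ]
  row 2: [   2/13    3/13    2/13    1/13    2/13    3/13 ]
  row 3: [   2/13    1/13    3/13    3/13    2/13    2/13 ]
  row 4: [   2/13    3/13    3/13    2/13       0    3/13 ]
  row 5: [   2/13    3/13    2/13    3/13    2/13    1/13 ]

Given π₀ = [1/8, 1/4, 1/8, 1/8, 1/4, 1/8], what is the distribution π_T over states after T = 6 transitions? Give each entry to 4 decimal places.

t=0: π = [0.1250, 0.2500, 0.1250, 0.1250, 0.2500, 0.1250]
t=1: π = [0.1635, 0.1923, 0.1923, 0.1538, 0.1154, 0.1827]
t=2: π = [0.1768, 0.1820, 0.1768, 0.1627, 0.1361, 0.1657]
t=3: π = [0.1806, 0.1785, 0.1772, 0.1651, 0.1329, 0.1656]
t=4: π = [0.1818, 0.1776, 0.1766, 0.1658, 0.1334, 0.1648]
t=5: π = [0.1821, 0.1773, 0.1765, 0.1660, 0.1333, 0.1647]
t=6: π = [0.1822, 0.1772, 0.1765, 0.1661, 0.1333, 0.1646]

π = [0.1822, 0.1772, 0.1765, 0.1661, 0.1333, 0.1646]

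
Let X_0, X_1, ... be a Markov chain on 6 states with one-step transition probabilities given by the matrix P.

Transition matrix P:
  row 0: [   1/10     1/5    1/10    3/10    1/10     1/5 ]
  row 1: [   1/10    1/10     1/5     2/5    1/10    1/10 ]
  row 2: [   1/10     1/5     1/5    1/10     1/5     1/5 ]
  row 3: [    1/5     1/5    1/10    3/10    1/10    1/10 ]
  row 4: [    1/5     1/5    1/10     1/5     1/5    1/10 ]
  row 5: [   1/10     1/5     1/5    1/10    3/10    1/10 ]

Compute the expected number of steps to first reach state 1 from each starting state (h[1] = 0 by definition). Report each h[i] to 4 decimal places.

h = [5.0000, 0.0000, 5.0000, 5.0000, 5.0000, 5.0000]

First-step conditioning: h[1] = 0; for i ≠ 1, h[i] = 1 + Σ_k P[i][k]·h[k].
  h[0] = 1 + 1/10·h[0] + 1/10·h[2] + 3/10·h[3] + 1/10·h[4] + 1/5·h[5]
  h[2] = 1 + 1/10·h[0] + 1/5·h[2] + 1/10·h[3] + 1/5·h[4] + 1/5·h[5]
  h[3] = 1 + 1/5·h[0] + 1/10·h[2] + 3/10·h[3] + 1/10·h[4] + 1/10·h[5]
  h[4] = 1 + 1/5·h[0] + 1/10·h[2] + 1/5·h[3] + 1/5·h[4] + 1/10·h[5]
  h[5] = 1 + 1/10·h[0] + 1/5·h[2] + 1/10·h[3] + 3/10·h[4] + 1/10·h[5]
Solving the 5×5 linear system over states ≠ 1 gives exactly h = [5, 0, 5, 5, 5, 5] (h[1] = 0 is the target).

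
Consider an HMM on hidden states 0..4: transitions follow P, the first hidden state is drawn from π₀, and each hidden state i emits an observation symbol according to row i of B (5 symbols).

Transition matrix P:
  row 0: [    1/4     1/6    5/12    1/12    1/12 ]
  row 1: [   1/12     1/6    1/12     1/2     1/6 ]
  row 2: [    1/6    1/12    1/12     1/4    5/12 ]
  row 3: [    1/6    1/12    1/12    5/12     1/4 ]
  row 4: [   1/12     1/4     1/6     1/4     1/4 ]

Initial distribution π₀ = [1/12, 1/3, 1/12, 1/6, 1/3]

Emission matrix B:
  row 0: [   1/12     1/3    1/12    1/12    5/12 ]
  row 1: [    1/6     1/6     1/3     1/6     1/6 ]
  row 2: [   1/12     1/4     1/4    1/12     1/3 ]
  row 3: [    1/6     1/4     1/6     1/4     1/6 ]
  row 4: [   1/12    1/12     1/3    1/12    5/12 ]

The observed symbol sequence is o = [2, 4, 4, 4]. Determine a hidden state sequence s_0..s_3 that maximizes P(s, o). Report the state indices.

t=0: δ = [6.944e-03, 1.111e-01, 2.083e-02, 2.778e-02, 1.111e-01]  (obs o_0=2)
t=1: δ = [3.858e-03, 4.630e-03, 6.173e-03, 9.259e-03, 1.157e-02]  ψ = [1, 4, 4, 1, 4]  (obs o_1=4)
t=2: δ = [6.430e-04, 4.823e-04, 6.430e-04, 6.430e-04, 1.206e-03]  ψ = [3, 4, 4, 3, 4]  (obs o_2=4)
t=3: δ = [6.698e-05, 5.023e-05, 8.931e-05, 5.023e-05, 1.256e-04]  ψ = [0, 4, 0, 4, 4]  (obs o_3=4)
backtrack: best end state = 4; path = [4, 4, 4, 4]

path = [4, 4, 4, 4]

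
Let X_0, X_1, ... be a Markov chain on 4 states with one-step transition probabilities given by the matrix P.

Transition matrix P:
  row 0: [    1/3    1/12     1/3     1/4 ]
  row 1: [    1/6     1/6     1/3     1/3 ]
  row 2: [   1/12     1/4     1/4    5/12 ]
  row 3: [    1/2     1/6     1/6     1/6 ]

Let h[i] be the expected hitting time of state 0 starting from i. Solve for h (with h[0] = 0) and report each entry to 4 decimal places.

First-step conditioning: h[0] = 0; for i ≠ 0, h[i] = 1 + Σ_k P[i][k]·h[k].
  h[1] = 1 + 1/6·h[1] + 1/3·h[2] + 1/3·h[3]
  h[2] = 1 + 1/4·h[1] + 1/4·h[2] + 5/12·h[3]
  h[3] = 1 + 1/6·h[1] + 1/6·h[2] + 1/6·h[3]
Solving the 3×3 linear system over states ≠ 0 gives exactly h = [0, 69/17, 291/68, 195/68] (h[0] = 0 is the target).

h = [0.0000, 4.0588, 4.2794, 2.8676]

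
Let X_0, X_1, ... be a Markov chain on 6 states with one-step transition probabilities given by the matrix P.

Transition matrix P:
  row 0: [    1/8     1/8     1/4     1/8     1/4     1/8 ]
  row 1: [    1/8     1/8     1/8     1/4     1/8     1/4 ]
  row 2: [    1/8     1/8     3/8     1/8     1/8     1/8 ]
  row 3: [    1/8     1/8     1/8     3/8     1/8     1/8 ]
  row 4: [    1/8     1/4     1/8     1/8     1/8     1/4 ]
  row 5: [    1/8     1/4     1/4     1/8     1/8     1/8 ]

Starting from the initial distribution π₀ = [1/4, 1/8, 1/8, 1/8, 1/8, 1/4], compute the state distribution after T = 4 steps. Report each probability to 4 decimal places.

π = [0.1250, 0.1630, 0.2148, 0.1936, 0.1406, 0.1630]

t=0: π = [0.2500, 0.1250, 0.1250, 0.1250, 0.1250, 0.2500]
t=1: π = [0.1250, 0.1719, 0.2188, 0.1719, 0.1563, 0.1563]
t=2: π = [0.1250, 0.1641, 0.2148, 0.1895, 0.1406, 0.1660]
t=3: π = [0.1250, 0.1633, 0.2151, 0.1929, 0.1406, 0.1631]
t=4: π = [0.1250, 0.1630, 0.2148, 0.1936, 0.1406, 0.1630]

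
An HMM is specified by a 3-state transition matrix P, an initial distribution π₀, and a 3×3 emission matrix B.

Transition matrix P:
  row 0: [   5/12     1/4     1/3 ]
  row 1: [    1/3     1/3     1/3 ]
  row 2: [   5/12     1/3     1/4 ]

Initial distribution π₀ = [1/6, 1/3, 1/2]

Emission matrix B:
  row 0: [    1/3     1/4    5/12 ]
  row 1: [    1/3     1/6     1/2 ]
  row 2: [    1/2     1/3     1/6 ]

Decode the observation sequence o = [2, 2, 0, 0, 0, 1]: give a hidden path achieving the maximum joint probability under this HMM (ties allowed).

t=0: δ = [6.944e-02, 1.667e-01, 8.333e-02]  (obs o_0=2)
t=1: δ = [2.315e-02, 2.778e-02, 9.259e-03]  ψ = [1, 1, 1]  (obs o_1=2)
t=2: δ = [3.215e-03, 3.086e-03, 4.630e-03]  ψ = [0, 1, 1]  (obs o_2=0)
t=3: δ = [6.430e-04, 5.144e-04, 5.787e-04]  ψ = [2, 2, 2]  (obs o_3=0)
t=4: δ = [8.931e-05, 6.430e-05, 1.072e-04]  ψ = [0, 2, 0]  (obs o_4=0)
t=5: δ = [1.116e-05, 5.954e-06, 9.923e-06]  ψ = [2, 2, 0]  (obs o_5=1)
backtrack: best end state = 0; path = [1, 1, 2, 0, 2, 0]

path = [1, 1, 2, 0, 2, 0]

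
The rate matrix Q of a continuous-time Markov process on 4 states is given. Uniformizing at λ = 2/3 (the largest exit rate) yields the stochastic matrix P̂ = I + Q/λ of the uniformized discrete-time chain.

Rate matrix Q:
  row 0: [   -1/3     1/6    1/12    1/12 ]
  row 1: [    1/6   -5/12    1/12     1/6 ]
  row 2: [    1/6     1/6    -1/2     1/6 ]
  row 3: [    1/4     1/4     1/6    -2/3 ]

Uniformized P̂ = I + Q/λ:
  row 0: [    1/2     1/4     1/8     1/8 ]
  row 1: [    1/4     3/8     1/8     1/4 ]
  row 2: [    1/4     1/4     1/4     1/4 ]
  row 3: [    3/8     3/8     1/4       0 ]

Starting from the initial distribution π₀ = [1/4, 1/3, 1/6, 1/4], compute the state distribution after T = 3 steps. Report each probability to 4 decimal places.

π = [0.3599, 0.3097, 0.1668, 0.1636]

t=0: π = [0.2500, 0.3333, 0.1667, 0.2500]
t=1: π = [0.3438, 0.3229, 0.1771, 0.1563]
t=2: π = [0.3555, 0.3099, 0.1667, 0.1680]
t=3: π = [0.3599, 0.3097, 0.1668, 0.1636]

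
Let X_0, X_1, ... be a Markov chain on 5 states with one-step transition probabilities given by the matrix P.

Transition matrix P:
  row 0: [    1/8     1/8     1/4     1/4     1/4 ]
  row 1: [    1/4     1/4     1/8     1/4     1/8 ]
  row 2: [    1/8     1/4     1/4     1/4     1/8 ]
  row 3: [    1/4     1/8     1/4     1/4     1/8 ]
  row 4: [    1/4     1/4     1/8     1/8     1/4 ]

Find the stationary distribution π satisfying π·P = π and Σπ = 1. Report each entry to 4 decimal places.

π = [0.1996, 0.1965, 0.2040, 0.2286, 0.1714]

Balance equations π_j = Σ_i π_i·P[i][j]:
  π_0 = 1/8·π_0 + 1/4·π_1 + 1/8·π_2 + 1/4·π_3 + 1/4·π_4
  π_1 = 1/8·π_0 + 1/4·π_1 + 1/4·π_2 + 1/8·π_3 + 1/4·π_4
  π_2 = 1/4·π_0 + 1/8·π_1 + 1/4·π_2 + 1/4·π_3 + 1/8·π_4
  π_3 = 1/4·π_0 + 1/4·π_1 + 1/4·π_2 + 1/4·π_3 + 1/8·π_4
  normalize: π_0 + π_1 + π_2 + π_3 + π_4 = 1
Solving the linear system gives exactly π = [715/3583, 704/3583, 731/3583, 819/3583, 614/3583].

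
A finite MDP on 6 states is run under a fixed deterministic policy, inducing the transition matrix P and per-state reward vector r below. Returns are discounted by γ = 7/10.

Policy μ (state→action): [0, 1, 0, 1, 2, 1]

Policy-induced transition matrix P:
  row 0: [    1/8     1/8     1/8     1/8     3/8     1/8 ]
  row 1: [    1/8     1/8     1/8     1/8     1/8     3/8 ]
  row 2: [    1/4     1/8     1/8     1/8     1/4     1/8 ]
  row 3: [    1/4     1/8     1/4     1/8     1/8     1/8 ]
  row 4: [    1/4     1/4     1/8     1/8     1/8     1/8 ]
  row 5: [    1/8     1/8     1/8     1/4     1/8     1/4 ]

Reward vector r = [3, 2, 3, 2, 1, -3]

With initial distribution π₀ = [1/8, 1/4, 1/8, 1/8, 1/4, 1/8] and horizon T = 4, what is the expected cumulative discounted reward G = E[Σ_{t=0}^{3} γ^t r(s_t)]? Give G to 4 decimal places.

t=0: π = [0.1250, 0.2500, 0.1250, 0.1250, 0.2500, 0.1250], E[r] = 1.3750, γ^t·E[r] = 1.375000, running G = 1.375000
t=1: π = [0.1875, 0.1563, 0.1406, 0.1406, 0.1719, 0.2031], E[r] = 1.1406, γ^t·E[r] = 0.798438, running G = 2.173438
t=2: π = [0.1816, 0.1465, 0.1426, 0.1504, 0.1895, 0.1895], E[r] = 1.1875, γ^t·E[r] = 0.581875, running G = 2.755313
t=3: π = [0.1853, 0.1487, 0.1438, 0.1487, 0.1882, 0.1853], E[r] = 1.2144, γ^t·E[r] = 0.416524, running G = 3.171836

G = 3.1718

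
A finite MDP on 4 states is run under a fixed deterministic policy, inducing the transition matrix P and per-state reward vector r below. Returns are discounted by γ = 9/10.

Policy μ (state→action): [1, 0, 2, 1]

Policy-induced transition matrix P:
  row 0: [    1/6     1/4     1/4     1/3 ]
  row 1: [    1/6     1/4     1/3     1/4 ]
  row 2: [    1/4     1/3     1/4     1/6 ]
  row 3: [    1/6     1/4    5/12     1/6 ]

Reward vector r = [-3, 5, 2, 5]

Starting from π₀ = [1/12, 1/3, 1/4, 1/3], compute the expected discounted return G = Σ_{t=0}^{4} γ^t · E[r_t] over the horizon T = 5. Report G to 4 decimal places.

G = 11.3825

t=0: π = [0.0833, 0.3333, 0.2500, 0.3333], E[r] = 3.5833, γ^t·E[r] = 3.583333, running G = 3.583333
t=1: π = [0.1875, 0.2708, 0.3333, 0.2083], E[r] = 2.5000, γ^t·E[r] = 2.250000, running G = 5.833333
t=2: π = [0.1944, 0.2778, 0.3073, 0.2205], E[r] = 2.5226, γ^t·E[r] = 2.043281, running G = 7.876615
t=3: π = [0.1923, 0.2756, 0.3099, 0.2222], E[r] = 2.5321, γ^t·E[r] = 1.845914, running G = 9.722529
t=4: π = [0.1925, 0.2758, 0.3100, 0.2217], E[r] = 2.5301, γ^t·E[r] = 1.659970, running G = 11.382499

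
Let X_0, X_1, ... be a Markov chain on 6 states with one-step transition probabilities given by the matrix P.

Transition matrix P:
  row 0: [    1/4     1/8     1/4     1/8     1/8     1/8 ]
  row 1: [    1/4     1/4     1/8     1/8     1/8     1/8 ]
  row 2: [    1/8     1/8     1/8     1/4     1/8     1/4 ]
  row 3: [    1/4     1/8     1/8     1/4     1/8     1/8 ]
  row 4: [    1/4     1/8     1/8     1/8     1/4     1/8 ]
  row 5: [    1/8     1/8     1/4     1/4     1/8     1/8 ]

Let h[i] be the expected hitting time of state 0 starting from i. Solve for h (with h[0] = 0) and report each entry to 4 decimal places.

h = [0.0000, 4.6667, 5.3333, 4.6667, 4.6667, 5.3333]

First-step conditioning: h[0] = 0; for i ≠ 0, h[i] = 1 + Σ_k P[i][k]·h[k].
  h[1] = 1 + 1/4·h[1] + 1/8·h[2] + 1/8·h[3] + 1/8·h[4] + 1/8·h[5]
  h[2] = 1 + 1/8·h[1] + 1/8·h[2] + 1/4·h[3] + 1/8·h[4] + 1/4·h[5]
  h[3] = 1 + 1/8·h[1] + 1/8·h[2] + 1/4·h[3] + 1/8·h[4] + 1/8·h[5]
  h[4] = 1 + 1/8·h[1] + 1/8·h[2] + 1/8·h[3] + 1/4·h[4] + 1/8·h[5]
  h[5] = 1 + 1/8·h[1] + 1/4·h[2] + 1/4·h[3] + 1/8·h[4] + 1/8·h[5]
Solving the 5×5 linear system over states ≠ 0 gives exactly h = [0, 14/3, 16/3, 14/3, 14/3, 16/3] (h[0] = 0 is the target).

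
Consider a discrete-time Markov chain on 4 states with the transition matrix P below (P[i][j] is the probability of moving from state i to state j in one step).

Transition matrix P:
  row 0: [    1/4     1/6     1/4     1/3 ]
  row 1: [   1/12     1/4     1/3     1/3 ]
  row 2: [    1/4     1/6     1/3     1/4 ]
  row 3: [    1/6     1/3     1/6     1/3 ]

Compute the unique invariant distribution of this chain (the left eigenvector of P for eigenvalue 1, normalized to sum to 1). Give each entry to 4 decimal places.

π = [0.1843, 0.2384, 0.2661, 0.3112]

Balance equations π_j = Σ_i π_i·P[i][j]:
  π_0 = 1/4·π_0 + 1/12·π_1 + 1/4·π_2 + 1/6·π_3
  π_1 = 1/6·π_0 + 1/4·π_1 + 1/6·π_2 + 1/3·π_3
  π_2 = 1/4·π_0 + 1/3·π_1 + 1/3·π_2 + 1/6·π_3
  normalize: π_0 + π_1 + π_2 + π_3 = 1
Solving the linear system gives exactly π = [266/1443, 344/1443, 128/481, 449/1443].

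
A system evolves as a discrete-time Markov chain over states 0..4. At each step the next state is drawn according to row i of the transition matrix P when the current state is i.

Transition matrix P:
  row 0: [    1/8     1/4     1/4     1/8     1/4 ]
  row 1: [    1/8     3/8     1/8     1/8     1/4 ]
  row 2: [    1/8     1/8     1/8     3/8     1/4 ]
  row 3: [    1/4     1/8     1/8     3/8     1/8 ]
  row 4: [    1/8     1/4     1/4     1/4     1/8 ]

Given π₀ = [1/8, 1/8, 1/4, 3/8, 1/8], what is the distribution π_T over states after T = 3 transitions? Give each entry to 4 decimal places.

t=0: π = [0.1250, 0.1250, 0.2500, 0.3750, 0.1250]
t=1: π = [0.1719, 0.1875, 0.1563, 0.2969, 0.1875]
t=2: π = [0.1621, 0.2168, 0.1699, 0.2617, 0.1895]
t=3: π = [0.1577, 0.2231, 0.1689, 0.2566, 0.1936]

π = [0.1577, 0.2231, 0.1689, 0.2566, 0.1936]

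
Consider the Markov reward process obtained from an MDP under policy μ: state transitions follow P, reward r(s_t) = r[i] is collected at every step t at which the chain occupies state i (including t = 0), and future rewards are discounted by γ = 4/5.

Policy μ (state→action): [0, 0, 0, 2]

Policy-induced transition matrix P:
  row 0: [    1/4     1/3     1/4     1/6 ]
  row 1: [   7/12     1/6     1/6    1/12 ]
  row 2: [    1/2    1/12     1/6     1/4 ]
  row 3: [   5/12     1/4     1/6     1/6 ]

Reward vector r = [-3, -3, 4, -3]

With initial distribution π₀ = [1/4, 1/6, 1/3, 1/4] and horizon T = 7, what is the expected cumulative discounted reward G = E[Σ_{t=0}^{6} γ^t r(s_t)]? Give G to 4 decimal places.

G = -5.4461

t=0: π = [0.2500, 0.1667, 0.3333, 0.2500], E[r] = -0.6667, γ^t·E[r] = -0.666667, running G = -0.666667
t=1: π = [0.4306, 0.2014, 0.1875, 0.1806], E[r] = -1.6875, γ^t·E[r] = -1.350000, running G = -2.016667
t=2: π = [0.3941, 0.2378, 0.2025, 0.1655], E[r] = -1.5822, γ^t·E[r] = -1.012593, running G = -3.029259
t=3: π = [0.4075, 0.2293, 0.1995, 0.1637], E[r] = -1.6034, γ^t·E[r] = -0.820963, running G = -3.850222
t=4: π = [0.4036, 0.2316, 0.2006, 0.1642], E[r] = -1.5956, γ^t·E[r] = -0.653567, running G = -4.503789
t=5: π = [0.4047, 0.2309, 0.2003, 0.1641], E[r] = -1.5979, γ^t·E[r] = -0.523603, running G = -5.027392
t=6: π = [0.4044, 0.2311, 0.2004, 0.1641], E[r] = -1.5972, γ^t·E[r] = -0.418708, running G = -5.446100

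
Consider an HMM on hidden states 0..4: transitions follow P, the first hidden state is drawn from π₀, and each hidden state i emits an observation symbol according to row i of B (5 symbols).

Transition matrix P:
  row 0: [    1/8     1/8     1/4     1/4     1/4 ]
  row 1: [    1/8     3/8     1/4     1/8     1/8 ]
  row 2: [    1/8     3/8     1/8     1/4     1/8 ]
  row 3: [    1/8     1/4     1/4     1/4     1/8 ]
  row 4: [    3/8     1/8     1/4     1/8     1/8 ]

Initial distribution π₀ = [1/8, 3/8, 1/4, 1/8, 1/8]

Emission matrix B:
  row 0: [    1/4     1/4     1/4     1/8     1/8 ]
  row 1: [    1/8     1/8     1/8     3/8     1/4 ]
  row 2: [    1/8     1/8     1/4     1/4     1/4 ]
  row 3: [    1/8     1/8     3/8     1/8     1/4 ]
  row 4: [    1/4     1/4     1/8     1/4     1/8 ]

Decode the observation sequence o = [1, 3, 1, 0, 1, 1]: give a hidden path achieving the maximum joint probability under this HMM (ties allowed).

path = [1, 1, 4, 0, 4, 0]

t=0: δ = [3.125e-02, 4.688e-02, 3.125e-02, 1.562e-02, 3.125e-02]  (obs o_0=1)
t=1: δ = [1.465e-03, 6.592e-03, 2.930e-03, 9.766e-04, 1.953e-03]  ψ = [4, 1, 1, 0, 0]  (obs o_1=3)
t=2: δ = [2.060e-04, 3.090e-04, 2.060e-04, 1.030e-04, 2.060e-04]  ψ = [1, 1, 1, 1, 1]  (obs o_2=1)
t=3: δ = [1.931e-05, 1.448e-05, 9.656e-06, 6.437e-06, 1.287e-05]  ψ = [4, 1, 1, 0, 0]  (obs o_3=0)
t=4: δ = [1.207e-06, 6.789e-07, 6.035e-07, 6.035e-07, 1.207e-06]  ψ = [4, 1, 0, 0, 0]  (obs o_4=1)
t=5: δ = [1.132e-07, 3.183e-08, 3.772e-08, 3.772e-08, 7.544e-08]  ψ = [4, 1, 0, 0, 0]  (obs o_5=1)
backtrack: best end state = 0; path = [1, 1, 4, 0, 4, 0]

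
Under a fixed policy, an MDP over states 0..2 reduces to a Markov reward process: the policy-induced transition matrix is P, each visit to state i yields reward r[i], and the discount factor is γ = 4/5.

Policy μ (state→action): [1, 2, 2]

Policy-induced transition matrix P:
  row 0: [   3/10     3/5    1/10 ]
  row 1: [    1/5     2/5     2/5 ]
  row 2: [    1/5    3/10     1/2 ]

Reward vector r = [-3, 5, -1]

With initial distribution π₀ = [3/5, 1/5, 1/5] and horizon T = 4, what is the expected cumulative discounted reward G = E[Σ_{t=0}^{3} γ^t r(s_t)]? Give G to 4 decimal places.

G = 1.4197

t=0: π = [0.6000, 0.2000, 0.2000], E[r] = -1.0000, γ^t·E[r] = -1.000000, running G = -1.000000
t=1: π = [0.2600, 0.5000, 0.2400], E[r] = 1.4800, γ^t·E[r] = 1.184000, running G = 0.184000
t=2: π = [0.2260, 0.4280, 0.3460], E[r] = 1.1160, γ^t·E[r] = 0.714240, running G = 0.898240
t=3: π = [0.2226, 0.4106, 0.3668], E[r] = 1.0184, γ^t·E[r] = 0.521421, running G = 1.419661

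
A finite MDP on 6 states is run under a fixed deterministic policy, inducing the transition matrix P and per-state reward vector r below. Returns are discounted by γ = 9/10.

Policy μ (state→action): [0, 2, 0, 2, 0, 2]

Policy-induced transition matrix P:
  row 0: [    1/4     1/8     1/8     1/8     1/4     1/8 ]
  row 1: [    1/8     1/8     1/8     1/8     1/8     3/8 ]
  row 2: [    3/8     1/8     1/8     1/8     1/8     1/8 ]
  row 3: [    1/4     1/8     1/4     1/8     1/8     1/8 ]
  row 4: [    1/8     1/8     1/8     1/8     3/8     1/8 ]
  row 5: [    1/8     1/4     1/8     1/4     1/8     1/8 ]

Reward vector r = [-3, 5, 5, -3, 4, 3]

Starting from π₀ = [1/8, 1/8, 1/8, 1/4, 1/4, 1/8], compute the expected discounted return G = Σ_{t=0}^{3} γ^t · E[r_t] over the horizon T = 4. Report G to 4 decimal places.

t=0: π = [0.1250, 0.1250, 0.1250, 0.2500, 0.2500, 0.1250], E[r] = 1.5000, γ^t·E[r] = 1.500000, running G = 1.500000
t=1: π = [0.2031, 0.1406, 0.1563, 0.1406, 0.2031, 0.1563], E[r] = 1.7344, γ^t·E[r] = 1.560938, running G = 3.060938
t=2: π = [0.2070, 0.1445, 0.1426, 0.1445, 0.2012, 0.1602], E[r] = 1.6660, γ^t·E[r] = 1.349473, running G = 4.410410
t=3: π = [0.2046, 0.1450, 0.1431, 0.1450, 0.2012, 0.1611], E[r] = 1.6797, γ^t·E[r] = 1.224492, running G = 5.634902

G = 5.6349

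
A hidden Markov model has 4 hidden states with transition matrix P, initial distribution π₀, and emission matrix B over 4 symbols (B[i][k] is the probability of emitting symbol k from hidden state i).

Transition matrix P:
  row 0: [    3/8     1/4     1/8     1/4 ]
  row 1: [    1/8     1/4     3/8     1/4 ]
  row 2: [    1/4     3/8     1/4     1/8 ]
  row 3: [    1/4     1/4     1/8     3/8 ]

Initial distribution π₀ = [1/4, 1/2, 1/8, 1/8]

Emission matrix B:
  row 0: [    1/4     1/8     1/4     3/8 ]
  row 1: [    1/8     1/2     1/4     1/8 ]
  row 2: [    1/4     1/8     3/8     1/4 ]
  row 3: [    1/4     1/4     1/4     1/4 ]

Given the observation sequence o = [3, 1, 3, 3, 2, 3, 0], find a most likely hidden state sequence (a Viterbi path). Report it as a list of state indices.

path = [0, 1, 2, 0, 0, 0, 0]

t=0: δ = [9.375e-02, 6.250e-02, 3.125e-02, 3.125e-02]  (obs o_0=3)
t=1: δ = [4.395e-03, 1.172e-02, 2.930e-03, 5.859e-03]  ψ = [0, 0, 1, 0]  (obs o_1=1)
t=2: δ = [6.180e-04, 3.662e-04, 1.099e-03, 7.324e-04]  ψ = [0, 1, 1, 1]  (obs o_2=3)
t=3: δ = [1.030e-04, 5.150e-05, 6.866e-05, 6.866e-05]  ψ = [2, 2, 2, 3]  (obs o_3=3)
t=4: δ = [9.656e-06, 6.437e-06, 7.242e-06, 6.437e-06]  ψ = [0, 0, 1, 0]  (obs o_4=2)
t=5: δ = [1.358e-06, 3.395e-07, 6.035e-07, 6.035e-07]  ψ = [0, 2, 1, 0]  (obs o_5=3)
t=6: δ = [1.273e-07, 4.243e-08, 4.243e-08, 8.487e-08]  ψ = [0, 0, 0, 0]  (obs o_6=0)
backtrack: best end state = 0; path = [0, 1, 2, 0, 0, 0, 0]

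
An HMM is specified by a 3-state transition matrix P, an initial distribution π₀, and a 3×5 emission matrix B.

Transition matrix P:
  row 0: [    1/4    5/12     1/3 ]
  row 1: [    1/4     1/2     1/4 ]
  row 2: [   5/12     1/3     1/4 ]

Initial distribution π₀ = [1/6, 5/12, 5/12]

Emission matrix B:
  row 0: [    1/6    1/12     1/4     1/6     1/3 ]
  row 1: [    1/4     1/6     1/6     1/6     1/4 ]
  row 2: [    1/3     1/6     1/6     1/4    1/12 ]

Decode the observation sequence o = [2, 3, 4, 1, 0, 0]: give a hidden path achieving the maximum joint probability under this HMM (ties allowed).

path = [1, 1, 1, 1, 1, 1]

t=0: δ = [4.167e-02, 6.944e-02, 6.944e-02]  (obs o_0=2)
t=1: δ = [4.823e-03, 5.787e-03, 4.340e-03]  ψ = [2, 1, 1]  (obs o_1=3)
t=2: δ = [6.028e-04, 7.234e-04, 1.340e-04]  ψ = [2, 1, 0]  (obs o_2=4)
t=3: δ = [1.507e-05, 6.028e-05, 3.349e-05]  ψ = [1, 1, 0]  (obs o_3=1)
t=4: δ = [2.512e-06, 7.535e-06, 5.023e-06]  ψ = [1, 1, 1]  (obs o_4=0)
t=5: δ = [3.489e-07, 9.419e-07, 6.279e-07]  ψ = [2, 1, 1]  (obs o_5=0)
backtrack: best end state = 1; path = [1, 1, 1, 1, 1, 1]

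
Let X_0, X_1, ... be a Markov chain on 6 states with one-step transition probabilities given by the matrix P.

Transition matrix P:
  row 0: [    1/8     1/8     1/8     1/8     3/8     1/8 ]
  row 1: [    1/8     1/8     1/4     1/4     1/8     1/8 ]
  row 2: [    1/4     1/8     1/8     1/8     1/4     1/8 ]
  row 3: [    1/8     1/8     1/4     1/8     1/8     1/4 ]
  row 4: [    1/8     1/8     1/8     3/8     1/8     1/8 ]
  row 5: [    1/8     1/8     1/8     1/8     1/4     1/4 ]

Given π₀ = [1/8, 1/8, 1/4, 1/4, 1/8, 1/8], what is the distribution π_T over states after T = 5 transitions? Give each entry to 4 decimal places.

t=0: π = [0.1250, 0.1250, 0.2500, 0.2500, 0.1250, 0.1250]
t=1: π = [0.1563, 0.1250, 0.1719, 0.1719, 0.2031, 0.1719]
t=2: π = [0.1465, 0.1250, 0.1621, 0.1914, 0.2070, 0.1680]
t=3: π = [0.1453, 0.1250, 0.1646, 0.1924, 0.2029, 0.1699]
t=4: π = [0.1456, 0.1250, 0.1647, 0.1913, 0.2031, 0.1703]
t=5: π = [0.1456, 0.1250, 0.1645, 0.1914, 0.2033, 0.1702]

π = [0.1456, 0.1250, 0.1645, 0.1914, 0.2033, 0.1702]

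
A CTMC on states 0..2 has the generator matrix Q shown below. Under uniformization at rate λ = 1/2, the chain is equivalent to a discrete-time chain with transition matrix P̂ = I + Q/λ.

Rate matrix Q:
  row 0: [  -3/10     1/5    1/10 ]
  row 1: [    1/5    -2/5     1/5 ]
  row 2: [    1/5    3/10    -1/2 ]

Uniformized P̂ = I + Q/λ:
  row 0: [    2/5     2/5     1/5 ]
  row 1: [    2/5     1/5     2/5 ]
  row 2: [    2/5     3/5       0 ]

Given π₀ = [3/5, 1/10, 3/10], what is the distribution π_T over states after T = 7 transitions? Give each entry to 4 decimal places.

π = [0.4000, 0.3717, 0.2283]

t=0: π = [0.6000, 0.1000, 0.3000]
t=1: π = [0.4000, 0.4400, 0.1600]
t=2: π = [0.4000, 0.3440, 0.2560]
t=3: π = [0.4000, 0.3824, 0.2176]
t=4: π = [0.4000, 0.3670, 0.2330]
t=5: π = [0.4000, 0.3732, 0.2268]
t=6: π = [0.4000, 0.3707, 0.2293]
t=7: π = [0.4000, 0.3717, 0.2283]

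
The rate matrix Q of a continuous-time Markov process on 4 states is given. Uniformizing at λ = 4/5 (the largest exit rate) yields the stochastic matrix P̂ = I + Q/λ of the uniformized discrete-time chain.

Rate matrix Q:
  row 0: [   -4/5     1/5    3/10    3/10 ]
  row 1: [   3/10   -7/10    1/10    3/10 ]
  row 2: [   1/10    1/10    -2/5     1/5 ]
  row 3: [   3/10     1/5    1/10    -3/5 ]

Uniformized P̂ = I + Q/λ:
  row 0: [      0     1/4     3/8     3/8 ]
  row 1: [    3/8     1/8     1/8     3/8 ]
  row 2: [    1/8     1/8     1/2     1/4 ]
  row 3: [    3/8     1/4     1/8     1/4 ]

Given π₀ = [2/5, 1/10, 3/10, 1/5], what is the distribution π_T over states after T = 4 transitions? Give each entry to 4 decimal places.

t=0: π = [0.4000, 0.1000, 0.3000, 0.2000]
t=1: π = [0.1500, 0.2000, 0.3375, 0.3125]
t=2: π = [0.2344, 0.1828, 0.2891, 0.2938]
t=3: π = [0.2148, 0.1910, 0.2920, 0.3021]
t=4: π = [0.2214, 0.1896, 0.2882, 0.3007]

π = [0.2214, 0.1896, 0.2882, 0.3007]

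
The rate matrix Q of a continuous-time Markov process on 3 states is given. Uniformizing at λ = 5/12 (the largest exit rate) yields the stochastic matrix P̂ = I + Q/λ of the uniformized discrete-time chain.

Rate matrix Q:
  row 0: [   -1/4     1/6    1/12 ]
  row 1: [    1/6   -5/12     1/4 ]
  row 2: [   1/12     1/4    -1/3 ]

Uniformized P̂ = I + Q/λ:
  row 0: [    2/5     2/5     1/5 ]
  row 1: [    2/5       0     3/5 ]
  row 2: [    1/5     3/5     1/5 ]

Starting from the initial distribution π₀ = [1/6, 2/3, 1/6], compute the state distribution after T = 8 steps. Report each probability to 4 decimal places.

t=0: π = [0.1667, 0.6667, 0.1667]
t=1: π = [0.3667, 0.1667, 0.4667]
t=2: π = [0.3067, 0.4267, 0.2667]
t=3: π = [0.3467, 0.2827, 0.3707]
t=4: π = [0.3259, 0.3611, 0.3131]
t=5: π = [0.3374, 0.3182, 0.3444]
t=6: π = [0.3311, 0.3416, 0.3273]
t=7: π = [0.3345, 0.3288, 0.3366]
t=8: π = [0.3327, 0.3358, 0.3315]

π = [0.3327, 0.3358, 0.3315]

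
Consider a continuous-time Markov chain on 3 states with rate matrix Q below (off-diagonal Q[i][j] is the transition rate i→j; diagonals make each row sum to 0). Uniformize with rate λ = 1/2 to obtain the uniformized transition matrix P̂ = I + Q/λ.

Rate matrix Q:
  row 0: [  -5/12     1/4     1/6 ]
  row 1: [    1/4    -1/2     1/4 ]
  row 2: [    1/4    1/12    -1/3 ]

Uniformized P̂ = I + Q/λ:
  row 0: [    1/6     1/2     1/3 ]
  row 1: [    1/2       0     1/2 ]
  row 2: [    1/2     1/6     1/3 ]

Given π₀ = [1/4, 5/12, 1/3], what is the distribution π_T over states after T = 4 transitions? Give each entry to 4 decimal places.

π = [0.3735, 0.2530, 0.3735]

t=0: π = [0.2500, 0.4167, 0.3333]
t=1: π = [0.4167, 0.1806, 0.4028]
t=2: π = [0.3611, 0.2755, 0.3634]
t=3: π = [0.3796, 0.2411, 0.3792]
t=4: π = [0.3735, 0.2530, 0.3735]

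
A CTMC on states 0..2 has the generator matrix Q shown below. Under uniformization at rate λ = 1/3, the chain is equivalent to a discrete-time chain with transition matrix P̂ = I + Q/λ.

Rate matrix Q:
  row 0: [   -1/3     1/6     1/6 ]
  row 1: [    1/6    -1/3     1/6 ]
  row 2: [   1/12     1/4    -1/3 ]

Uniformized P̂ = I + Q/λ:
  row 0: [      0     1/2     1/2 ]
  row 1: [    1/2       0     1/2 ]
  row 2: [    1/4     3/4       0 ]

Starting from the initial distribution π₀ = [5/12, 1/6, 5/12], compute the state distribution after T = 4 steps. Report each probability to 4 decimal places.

π = [0.2969, 0.3646, 0.3385]

t=0: π = [0.4167, 0.1667, 0.4167]
t=1: π = [0.1875, 0.5208, 0.2917]
t=2: π = [0.3333, 0.3125, 0.3542]
t=3: π = [0.2448, 0.4323, 0.3229]
t=4: π = [0.2969, 0.3646, 0.3385]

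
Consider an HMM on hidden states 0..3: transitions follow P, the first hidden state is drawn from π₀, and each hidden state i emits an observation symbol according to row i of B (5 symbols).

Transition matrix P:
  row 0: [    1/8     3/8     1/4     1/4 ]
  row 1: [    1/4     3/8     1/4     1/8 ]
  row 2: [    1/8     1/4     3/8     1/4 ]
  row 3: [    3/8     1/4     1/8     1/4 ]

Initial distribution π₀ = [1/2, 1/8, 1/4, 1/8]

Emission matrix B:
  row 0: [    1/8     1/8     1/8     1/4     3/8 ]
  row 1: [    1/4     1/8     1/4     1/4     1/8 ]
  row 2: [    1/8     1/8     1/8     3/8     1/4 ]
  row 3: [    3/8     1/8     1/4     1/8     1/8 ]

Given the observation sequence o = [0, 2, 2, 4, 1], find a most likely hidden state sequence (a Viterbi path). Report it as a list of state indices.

path = [0, 1, 1, 0, 1]

t=0: δ = [6.250e-02, 3.125e-02, 3.125e-02, 4.688e-02]  (obs o_0=0)
t=1: δ = [2.197e-03, 5.859e-03, 1.953e-03, 3.906e-03]  ψ = [3, 0, 0, 0]  (obs o_1=2)
t=2: δ = [1.831e-04, 5.493e-04, 1.831e-04, 2.441e-04]  ψ = [1, 1, 1, 3]  (obs o_2=2)
t=3: δ = [5.150e-05, 2.575e-05, 3.433e-05, 8.583e-06]  ψ = [1, 1, 1, 1]  (obs o_3=4)
t=4: δ = [8.047e-07, 2.414e-06, 1.609e-06, 1.609e-06]  ψ = [0, 0, 0, 0]  (obs o_4=1)
backtrack: best end state = 1; path = [0, 1, 1, 0, 1]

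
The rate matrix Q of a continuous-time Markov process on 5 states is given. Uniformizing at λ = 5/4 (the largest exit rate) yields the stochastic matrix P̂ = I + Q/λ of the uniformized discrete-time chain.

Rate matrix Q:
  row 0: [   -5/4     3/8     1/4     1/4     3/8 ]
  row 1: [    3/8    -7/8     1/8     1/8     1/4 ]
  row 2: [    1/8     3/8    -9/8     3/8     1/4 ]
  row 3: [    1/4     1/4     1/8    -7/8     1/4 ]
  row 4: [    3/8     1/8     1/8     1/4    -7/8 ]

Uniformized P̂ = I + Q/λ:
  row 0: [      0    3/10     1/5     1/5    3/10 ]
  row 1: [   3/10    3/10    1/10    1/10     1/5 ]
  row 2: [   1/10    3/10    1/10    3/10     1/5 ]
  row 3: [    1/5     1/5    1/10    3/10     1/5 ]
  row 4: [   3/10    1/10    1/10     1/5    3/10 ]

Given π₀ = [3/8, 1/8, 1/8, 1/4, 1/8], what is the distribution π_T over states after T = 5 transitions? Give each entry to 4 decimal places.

t=0: π = [0.3750, 0.1250, 0.1250, 0.2500, 0.1250]
t=1: π = [0.1375, 0.2500, 0.1375, 0.2250, 0.2500]
t=2: π = [0.2088, 0.2275, 0.1138, 0.2113, 0.2388]
t=3: π = [0.1935, 0.2311, 0.1209, 0.2098, 0.2448]
t=4: π = [0.1968, 0.2301, 0.1194, 0.2100, 0.2438]
t=5: π = [0.1961, 0.2302, 0.1197, 0.2099, 0.2441]

π = [0.1961, 0.2302, 0.1197, 0.2099, 0.2441]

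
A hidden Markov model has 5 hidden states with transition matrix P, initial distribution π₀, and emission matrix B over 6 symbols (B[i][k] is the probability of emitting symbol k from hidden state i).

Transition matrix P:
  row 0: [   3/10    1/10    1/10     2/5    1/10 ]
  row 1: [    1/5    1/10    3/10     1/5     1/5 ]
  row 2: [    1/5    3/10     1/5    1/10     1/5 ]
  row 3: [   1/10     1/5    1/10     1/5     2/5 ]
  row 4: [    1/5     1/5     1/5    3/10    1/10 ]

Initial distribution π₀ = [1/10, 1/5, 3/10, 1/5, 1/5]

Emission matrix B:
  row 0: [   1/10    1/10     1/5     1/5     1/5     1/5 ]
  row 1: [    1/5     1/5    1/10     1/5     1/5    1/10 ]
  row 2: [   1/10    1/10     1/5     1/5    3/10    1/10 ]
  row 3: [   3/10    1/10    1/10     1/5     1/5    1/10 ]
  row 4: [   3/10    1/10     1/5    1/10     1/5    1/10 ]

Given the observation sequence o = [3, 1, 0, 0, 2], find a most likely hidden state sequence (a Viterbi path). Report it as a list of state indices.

path = [2, 1, 4, 3, 4]

t=0: δ = [2.000e-02, 4.000e-02, 6.000e-02, 4.000e-02, 2.000e-02]  (obs o_0=3)
t=1: δ = [1.200e-03, 3.600e-03, 1.200e-03, 8.000e-04, 1.600e-03]  ψ = [2, 2, 1, 0, 3]  (obs o_1=1)
t=2: δ = [7.200e-05, 7.200e-05, 1.080e-04, 2.160e-04, 2.160e-04]  ψ = [1, 1, 1, 1, 1]  (obs o_2=0)
t=3: δ = [4.320e-06, 8.640e-06, 4.320e-06, 1.944e-05, 2.592e-05]  ψ = [4, 3, 4, 4, 3]  (obs o_3=0)
t=4: δ = [1.037e-06, 5.184e-07, 1.037e-06, 7.776e-07, 1.555e-06]  ψ = [4, 4, 4, 4, 3]  (obs o_4=2)
backtrack: best end state = 4; path = [2, 1, 4, 3, 4]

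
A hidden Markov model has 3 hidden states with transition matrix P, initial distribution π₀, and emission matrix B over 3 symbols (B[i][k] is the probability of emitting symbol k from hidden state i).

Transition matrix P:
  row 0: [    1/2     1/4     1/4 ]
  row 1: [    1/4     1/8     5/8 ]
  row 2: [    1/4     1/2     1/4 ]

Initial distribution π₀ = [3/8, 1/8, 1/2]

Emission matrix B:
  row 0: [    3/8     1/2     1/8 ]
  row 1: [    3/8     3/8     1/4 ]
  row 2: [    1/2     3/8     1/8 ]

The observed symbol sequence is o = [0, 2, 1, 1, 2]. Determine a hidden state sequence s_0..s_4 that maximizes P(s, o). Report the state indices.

t=0: δ = [1.406e-01, 4.688e-02, 2.500e-01]  (obs o_0=0)
t=1: δ = [8.789e-03, 3.125e-02, 7.812e-03]  ψ = [0, 2, 2]  (obs o_1=2)
t=2: δ = [3.906e-03, 1.465e-03, 7.324e-03]  ψ = [1, 1, 1]  (obs o_2=1)
t=3: δ = [9.766e-04, 1.373e-03, 6.866e-04]  ψ = [0, 2, 2]  (obs o_3=1)
t=4: δ = [6.104e-05, 8.583e-05, 1.073e-04]  ψ = [0, 2, 1]  (obs o_4=2)
backtrack: best end state = 2; path = [2, 1, 2, 1, 2]

path = [2, 1, 2, 1, 2]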